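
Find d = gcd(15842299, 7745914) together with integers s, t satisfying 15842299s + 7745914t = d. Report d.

11

Euclidean algorithm:
15842299 = 2*7745914 + 350471
7745914 = 22*350471 + 35552
350471 = 9*35552 + 30503
35552 = 1*30503 + 5049
30503 = 6*5049 + 209
5049 = 24*209 + 33
209 = 6*33 + 11
33 = 3*11 + 0
gcd(15842299, 7745914) = 11.
Working backward:
11 = 209 − 6·33
11 = −6·5049 + 145·209
11 = 145·30503 − 876·5049
11 = −876·35552 + 1021·30503
11 = 1021·350471 − 10065·35552
11 = −10065·7745914 + 222451·350471
11 = 222451·15842299 − 454967·7745914
So 11 = (222451)·15842299 + (-454967)·7745914.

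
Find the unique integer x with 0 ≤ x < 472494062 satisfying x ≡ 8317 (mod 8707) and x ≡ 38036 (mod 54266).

Write x = 8317 + 8707·k. Then 8707·k ≡ 38036 − 8317 ≡ 29719 (mod 54266).
Need 8707⁻¹ mod 54266. Extended Euclid on (54266, 8707):
54266 = 6·8707 + 2024
8707 = 4·2024 + 611
2024 = 3·611 + 191
611 = 3·191 + 38
191 = 5·38 + 1
38 = 38·1 + 0
Back-substitute:
1 = 191 − 5·38
1 = −5·611 + 16·191
1 = 16·2024 − 53·611
1 = −53·8707 + 228·2024
1 = 228·54266 − 1421·8707
8707⁻¹ ≡ 52845 (mod 54266), so k ≡ 52845·29719 ≡ 42515 (mod 54266).
x = 8317 + 8707·42515 = 370186422.

370186422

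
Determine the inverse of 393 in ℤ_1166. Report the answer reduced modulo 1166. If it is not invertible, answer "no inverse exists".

Apply the Euclidean algorithm to 1166 and 393:
1166 = 2·393 + 380
393 = 1·380 + 13
380 = 29·13 + 3
13 = 4·3 + 1
3 = 3·1 + 0
gcd = 1, so the inverse exists. Back-substitute:
1 = 13 − 4·3
1 = −4·380 + 117·13
1 = 117·393 − 121·380
1 = −121·1166 + 359·393
So 393·359 ≡ 1 (mod 1166).

359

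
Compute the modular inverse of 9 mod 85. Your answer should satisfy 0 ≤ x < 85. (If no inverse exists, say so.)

Apply the Euclidean algorithm to 85 and 9:
85 = 9×9 + 4
9 = 2×4 + 1
4 = 4×1 + 0
The gcd is 1. Working backward:
1 = 9 − 2·4
1 = −2·85 + 19·9
So 9·19 ≡ 1 (mod 85).

19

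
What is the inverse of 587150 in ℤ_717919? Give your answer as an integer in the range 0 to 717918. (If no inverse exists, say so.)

140516

Run Euclid on (717919, 587150):
717919 = 1·587150 + 130769
587150 = 4·130769 + 64074
130769 = 2·64074 + 2621
64074 = 24·2621 + 1170
2621 = 2·1170 + 281
1170 = 4·281 + 46
281 = 6·46 + 5
46 = 9·5 + 1
5 = 5·1 + 0
gcd = 1, so the inverse exists. Back-substitute:
1 = 46 − 9·5
1 = −9·281 + 55·46
1 = 55·1170 − 229·281
1 = −229·2621 + 513·1170
1 = 513·64074 − 12541·2621
1 = −12541·130769 + 25595·64074
1 = 25595·587150 − 114921·130769
1 = −114921·717919 + 140516·587150
So 587150·140516 ≡ 1 (mod 717919).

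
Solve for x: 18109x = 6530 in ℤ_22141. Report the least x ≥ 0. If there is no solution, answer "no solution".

gcd(18109, 22141):
22141 = 1·18109 + 4032
18109 = 4·4032 + 1981
4032 = 2·1981 + 70
1981 = 28·70 + 21
70 = 3·21 + 7
21 = 3·7 + 0
gcd = 7, but 7 ∤ 6530, so the congruence has no solution.

no solution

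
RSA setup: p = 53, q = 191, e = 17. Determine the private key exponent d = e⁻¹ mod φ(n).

φ(n) = (p−1)(q−1) = 52·190 = 9880.
Need d with 17·d ≡ 1 (mod 9880). Apply the extended Euclidean algorithm:
9880 = 581·17 + 3
17 = 5·3 + 2
3 = 1·2 + 1
2 = 2·1 + 0
Back-substitute:
1 = 3 − 2
1 = −17 + 6·3
1 = 6·9880 − 3487·17
So 17·(-3487) ≡ 1 (mod 9880), hence d ≡ -3487 ≡ 6393 (mod 9880).

6393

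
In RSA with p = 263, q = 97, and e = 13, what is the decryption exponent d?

φ(n) = (p−1)(q−1) = 262·96 = 25152.
Need d with 13·d ≡ 1 (mod 25152). Apply the extended Euclidean algorithm:
25152 = 1934*13 + 10
13 = 1*10 + 3
10 = 3*3 + 1
3 = 3*1 + 0
Back-substitute:
1 = 10 − 3·3
1 = −3·13 + 4·10
1 = 4·25152 − 7739·13
So 13·(-7739) ≡ 1 (mod 25152), hence d ≡ -7739 ≡ 17413 (mod 25152).

17413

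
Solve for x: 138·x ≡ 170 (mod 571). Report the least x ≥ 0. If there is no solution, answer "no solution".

415

First find gcd(138, 571):
571 = 4*138 + 19
138 = 7*19 + 5
19 = 3*5 + 4
5 = 1*4 + 1
4 = 4*1 + 0
gcd = 1, so a unique solution mod 571 exists.
Back-substitute for the Bézout coefficients:
1 = 5 − 4
1 = −19 + 4·5
1 = 4·138 − 29·19
1 = −29·571 + 120·138
So 138·(120) ≡ 1 (mod 571), giving 138⁻¹ ≡ 120.
x ≡ 138⁻¹·170 ≡ 120·170 ≡ 415 (mod 571).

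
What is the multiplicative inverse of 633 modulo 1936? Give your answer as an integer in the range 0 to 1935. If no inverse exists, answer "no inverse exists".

1465

Extended Euclidean algorithm:
1936 = 3*633 + 37
633 = 17*37 + 4
37 = 9*4 + 1
4 = 4*1 + 0
Since gcd(633, 1936) = 1, back-substitute to write 1 as a combination:
1 = 37 − 9·4
1 = −9·633 + 154·37
1 = 154·1936 − 471·633
Hence 633⁻¹ ≡ -471 ≡ 1465 (mod 1936).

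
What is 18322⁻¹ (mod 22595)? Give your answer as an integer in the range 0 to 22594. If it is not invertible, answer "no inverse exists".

Apply the Euclidean algorithm to 22595 and 18322:
22595 = 1·18322 + 4273
18322 = 4·4273 + 1230
4273 = 3·1230 + 583
1230 = 2·583 + 64
583 = 9·64 + 7
64 = 9·7 + 1
7 = 7·1 + 0
The gcd is 1. Working backward:
1 = 64 − 9·7
1 = −9·583 + 82·64
1 = 82·1230 − 173·583
1 = −173·4273 + 601·1230
1 = 601·18322 − 2577·4273
1 = −2577·22595 + 3178·18322
So 18322·3178 ≡ 1 (mod 22595).

3178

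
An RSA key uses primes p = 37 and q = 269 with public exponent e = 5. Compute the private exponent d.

φ(n) = (p−1)(q−1) = 36·268 = 9648.
Need d with 5·d ≡ 1 (mod 9648). Apply the extended Euclidean algorithm:
9648 = 1929*5 + 3
5 = 1*3 + 2
3 = 1*2 + 1
2 = 2*1 + 0
Back-substitute:
1 = 3 − 2
1 = −5 + 2·3
1 = 2·9648 − 3859·5
So 5·(-3859) ≡ 1 (mod 9648), hence d ≡ -3859 ≡ 5789 (mod 9648).

5789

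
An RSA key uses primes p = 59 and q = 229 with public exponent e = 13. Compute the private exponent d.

φ(n) = (p−1)(q−1) = 58·228 = 13224.
Need d with 13·d ≡ 1 (mod 13224). Apply the extended Euclidean algorithm:
13224 = 1017·13 + 3
13 = 4·3 + 1
3 = 3·1 + 0
Back-substitute:
1 = 13 − 4·3
1 = −4·13224 + 4069·13
So 13·4069 ≡ 1 (mod 13224), hence d = 4069.

4069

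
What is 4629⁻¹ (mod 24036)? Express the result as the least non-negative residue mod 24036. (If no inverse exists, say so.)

no inverse exists

Euclidean algorithm on 24036, 4629:
24036 = 5·4629 + 891
4629 = 5·891 + 174
891 = 5·174 + 21
174 = 8·21 + 6
21 = 3·6 + 3
6 = 2·3 + 0
The gcd is 3, not 1, hence no inverse exists.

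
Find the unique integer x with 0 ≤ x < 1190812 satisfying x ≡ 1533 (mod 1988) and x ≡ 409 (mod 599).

625765

Write x = 1533 + 1988·k. Then 1988·k ≡ 409 − 1533 ≡ 74 (mod 599).
Need 1988⁻¹ mod 599. Extended Euclid on (599, 191):
599 = 3×191 + 26
191 = 7×26 + 9
26 = 2×9 + 8
9 = 1×8 + 1
8 = 8×1 + 0
Back-substitute:
1 = 9 − 8
1 = −26 + 3·9
1 = 3·191 − 22·26
1 = −22·599 + 69·191
1988⁻¹ ≡ 69 (mod 599), so k ≡ 69·74 ≡ 314 (mod 599).
x = 1533 + 1988·314 = 625765.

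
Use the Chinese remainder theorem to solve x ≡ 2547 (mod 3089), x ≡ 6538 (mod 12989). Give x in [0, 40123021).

Write x = 2547 + 3089·k. Then 3089·k ≡ 6538 − 2547 ≡ 3991 (mod 12989).
Need 3089⁻¹ mod 12989. Extended Euclid on (12989, 3089):
12989 = 4×3089 + 633
3089 = 4×633 + 557
633 = 1×557 + 76
557 = 7×76 + 25
76 = 3×25 + 1
25 = 25×1 + 0
Back-substitute:
1 = 76 − 3·25
1 = −3·557 + 22·76
1 = 22·633 − 25·557
1 = −25·3089 + 122·633
1 = 122·12989 − 513·3089
3089⁻¹ ≡ 12476 (mod 12989), so k ≡ 12476·3991 ≡ 4879 (mod 12989).
x = 2547 + 3089·4879 = 15073778.

15073778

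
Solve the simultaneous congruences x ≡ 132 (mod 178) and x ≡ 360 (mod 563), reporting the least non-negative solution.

92692

Write x = 132 + 178·k. Then 178·k ≡ 360 − 132 ≡ 228 (mod 563).
Need 178⁻¹ mod 563. Extended Euclid on (563, 178):
563 = 3×178 + 29
178 = 6×29 + 4
29 = 7×4 + 1
4 = 4×1 + 0
Back-substitute:
1 = 29 − 7·4
1 = −7·178 + 43·29
1 = 43·563 − 136·178
178⁻¹ ≡ 427 (mod 563), so k ≡ 427·228 ≡ 520 (mod 563).
x = 132 + 178·520 = 92692.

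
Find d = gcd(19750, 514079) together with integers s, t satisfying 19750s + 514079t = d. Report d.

1

Repeated division:
514079 = 26·19750 + 579
19750 = 34·579 + 64
579 = 9·64 + 3
64 = 21·3 + 1
3 = 3·1 + 0
gcd(19750, 514079) = 1.
Back-substituting:
1 = 64 − 21·3
1 = −21·579 + 190·64
1 = 190·19750 − 6481·579
1 = −6481·514079 + 168696·19750
So 1 = (-6481)·514079 + (168696)·19750.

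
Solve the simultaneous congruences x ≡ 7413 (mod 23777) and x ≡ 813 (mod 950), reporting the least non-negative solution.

14273613

Write x = 7413 + 23777·k. Then 23777·k ≡ 813 − 7413 ≡ 50 (mod 950).
Need 23777⁻¹ mod 950. Extended Euclid on (950, 27):
950 = 35*27 + 5
27 = 5*5 + 2
5 = 2*2 + 1
2 = 2*1 + 0
Back-substitute:
1 = 5 − 2·2
1 = −2·27 + 11·5
1 = 11·950 − 387·27
23777⁻¹ ≡ 563 (mod 950), so k ≡ 563·50 ≡ 600 (mod 950).
x = 7413 + 23777·600 = 14273613.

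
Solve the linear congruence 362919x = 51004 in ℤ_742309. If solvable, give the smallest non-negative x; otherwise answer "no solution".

First find gcd(362919, 742309):
742309 = 2*362919 + 16471
362919 = 22*16471 + 557
16471 = 29*557 + 318
557 = 1*318 + 239
318 = 1*239 + 79
239 = 3*79 + 2
79 = 39*2 + 1
2 = 2*1 + 0
gcd = 1, so a unique solution mod 742309 exists.
Back-substitute for the Bézout coefficients:
1 = 79 − 39·2
1 = −39·239 + 118·79
1 = 118·318 − 157·239
1 = −157·557 + 275·318
1 = 275·16471 − 8132·557
1 = −8132·362919 + 179179·16471
1 = 179179·742309 − 366490·362919
So 362919·(-366490) ≡ 1 (mod 742309), giving 362919⁻¹ ≡ 375819.
x ≡ 362919⁻¹·51004 ≡ 375819·51004 ≡ 369278 (mod 742309).

369278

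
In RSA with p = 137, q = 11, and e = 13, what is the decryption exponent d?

837

φ(n) = (p−1)(q−1) = 136·10 = 1360.
Need d with 13·d ≡ 1 (mod 1360). Apply the extended Euclidean algorithm:
1360 = 104·13 + 8
13 = 1·8 + 5
8 = 1·5 + 3
5 = 1·3 + 2
3 = 1·2 + 1
2 = 2·1 + 0
Back-substitute:
1 = 3 − 2
1 = −5 + 2·3
1 = 2·8 − 3·5
1 = −3·13 + 5·8
1 = 5·1360 − 523·13
So 13·(-523) ≡ 1 (mod 1360), hence d ≡ -523 ≡ 837 (mod 1360).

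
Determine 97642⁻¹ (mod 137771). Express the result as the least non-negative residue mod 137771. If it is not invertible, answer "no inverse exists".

Run Euclid on (137771, 97642):
137771 = 1*97642 + 40129
97642 = 2*40129 + 17384
40129 = 2*17384 + 5361
17384 = 3*5361 + 1301
5361 = 4*1301 + 157
1301 = 8*157 + 45
157 = 3*45 + 22
45 = 2*22 + 1
22 = 22*1 + 0
gcd = 1, so the inverse exists. Back-substitute:
1 = 45 − 2·22
1 = −2·157 + 7·45
1 = 7·1301 − 58·157
1 = −58·5361 + 239·1301
1 = 239·17384 − 775·5361
1 = −775·40129 + 1789·17384
1 = 1789·97642 − 4353·40129
1 = −4353·137771 + 6142·97642
So 97642·6142 ≡ 1 (mod 137771).

6142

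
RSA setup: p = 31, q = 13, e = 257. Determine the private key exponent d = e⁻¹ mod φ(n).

φ(n) = (p−1)(q−1) = 30·12 = 360.
Need d with 257·d ≡ 1 (mod 360). Apply the extended Euclidean algorithm:
360 = 1·257 + 103
257 = 2·103 + 51
103 = 2·51 + 1
51 = 51·1 + 0
Back-substitute:
1 = 103 − 2·51
1 = −2·257 + 5·103
1 = 5·360 − 7·257
So 257·(-7) ≡ 1 (mod 360), hence d ≡ -7 ≡ 353 (mod 360).

353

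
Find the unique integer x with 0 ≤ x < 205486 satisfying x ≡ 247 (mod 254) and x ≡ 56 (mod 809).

143249

Write x = 247 + 254·k. Then 254·k ≡ 56 − 247 ≡ 618 (mod 809).
Need 254⁻¹ mod 809. Extended Euclid on (809, 254):
809 = 3·254 + 47
254 = 5·47 + 19
47 = 2·19 + 9
19 = 2·9 + 1
9 = 9·1 + 0
Back-substitute:
1 = 19 − 2·9
1 = −2·47 + 5·19
1 = 5·254 − 27·47
1 = −27·809 + 86·254
254⁻¹ ≡ 86 (mod 809), so k ≡ 86·618 ≡ 563 (mod 809).
x = 247 + 254·563 = 143249.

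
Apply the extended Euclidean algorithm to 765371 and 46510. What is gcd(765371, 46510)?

1

Repeated division:
765371 = 16×46510 + 21211
46510 = 2×21211 + 4088
21211 = 5×4088 + 771
4088 = 5×771 + 233
771 = 3×233 + 72
233 = 3×72 + 17
72 = 4×17 + 4
17 = 4×4 + 1
4 = 4×1 + 0
gcd(765371, 46510) = 1.
Working backward:
1 = 17 − 4·4
1 = −4·72 + 17·17
1 = 17·233 − 55·72
1 = −55·771 + 182·233
1 = 182·4088 − 965·771
1 = −965·21211 + 5007·4088
1 = 5007·46510 − 10979·21211
1 = −10979·765371 + 180671·46510
So 1 = (-10979)·765371 + (180671)·46510.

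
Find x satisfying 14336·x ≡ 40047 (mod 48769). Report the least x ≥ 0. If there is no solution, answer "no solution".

First find gcd(14336, 48769):
48769 = 3*14336 + 5761
14336 = 2*5761 + 2814
5761 = 2*2814 + 133
2814 = 21*133 + 21
133 = 6*21 + 7
21 = 3*7 + 0
gcd = 7 and 7 | 40047, so solutions exist. Divide through by 7: 2048x ≡ 5721 (mod 6967).
Now find 2048⁻¹ mod 6967:
6967 = 3×2048 + 823
2048 = 2×823 + 402
823 = 2×402 + 19
402 = 21×19 + 3
19 = 6×3 + 1
3 = 3×1 + 0
Back-substitute:
1 = 19 − 6·3
1 = −6·402 + 127·19
1 = 127·823 − 260·402
1 = −260·2048 + 647·823
1 = 647·6967 − 2201·2048
So 2048·(-2201) ≡ 1 (mod 6967), i.e. 2048⁻¹ ≡ 4766.
Then x ≡ 4766·5721 ≡ 4415 (mod 6967); the smallest non-negative solution is x = 4415.

4415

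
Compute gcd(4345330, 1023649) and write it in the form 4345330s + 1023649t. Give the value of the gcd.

11

Repeated division:
4345330 = 4×1023649 + 250734
1023649 = 4×250734 + 20713
250734 = 12×20713 + 2178
20713 = 9×2178 + 1111
2178 = 1×1111 + 1067
1111 = 1×1067 + 44
1067 = 24×44 + 11
44 = 4×11 + 0
gcd(4345330, 1023649) = 11.
Back-substituting:
11 = 1067 − 24·44
11 = −24·1111 + 25·1067
11 = 25·2178 − 49·1111
11 = −49·20713 + 466·2178
11 = 466·250734 − 5641·20713
11 = −5641·1023649 + 23030·250734
11 = 23030·4345330 − 97761·1023649
So 11 = (23030)·4345330 + (-97761)·1023649.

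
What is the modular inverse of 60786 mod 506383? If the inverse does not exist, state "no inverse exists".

423502

Apply the Euclidean algorithm to 506383 and 60786:
506383 = 8*60786 + 20095
60786 = 3*20095 + 501
20095 = 40*501 + 55
501 = 9*55 + 6
55 = 9*6 + 1
6 = 6*1 + 0
gcd = 1, so the inverse exists. Back-substitute:
1 = 55 − 9·6
1 = −9·501 + 82·55
1 = 82·20095 − 3289·501
1 = −3289·60786 + 9949·20095
1 = 9949·506383 − 82881·60786
So 60786·(-82881) ≡ 1 (mod 506383), and -82881 ≡ 423502 (mod 506383).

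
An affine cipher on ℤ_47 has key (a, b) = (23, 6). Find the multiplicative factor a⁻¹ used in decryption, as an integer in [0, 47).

45

Run Euclid on (47, 23):
47 = 2×23 + 1
23 = 23×1 + 0
Since gcd(23, 47) = 1, back-substitute to write 1 as a combination:
1 = 47 − 2·23
So 23·(-2) ≡ 1 (mod 47), and -2 ≡ 45 (mod 47).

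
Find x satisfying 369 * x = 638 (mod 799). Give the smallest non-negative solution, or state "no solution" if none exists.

First find gcd(369, 799):
799 = 2*369 + 61
369 = 6*61 + 3
61 = 20*3 + 1
3 = 3*1 + 0
gcd = 1, so a unique solution mod 799 exists.
Back-substitute for the Bézout coefficients:
1 = 61 − 20·3
1 = −20·369 + 121·61
1 = 121·799 − 262·369
So 369·(-262) ≡ 1 (mod 799), giving 369⁻¹ ≡ 537.
x ≡ 369⁻¹·638 ≡ 537·638 ≡ 634 (mod 799).

634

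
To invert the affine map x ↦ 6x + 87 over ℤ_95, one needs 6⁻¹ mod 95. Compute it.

Extended Euclidean algorithm:
95 = 15·6 + 5
6 = 1·5 + 1
5 = 5·1 + 0
Since gcd(6, 95) = 1, back-substitute to write 1 as a combination:
1 = 6 − 5
1 = −95 + 16·6
So 6·16 ≡ 1 (mod 95).

16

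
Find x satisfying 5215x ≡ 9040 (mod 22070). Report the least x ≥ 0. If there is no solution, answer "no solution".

First find gcd(5215, 22070):
22070 = 4×5215 + 1210
5215 = 4×1210 + 375
1210 = 3×375 + 85
375 = 4×85 + 35
85 = 2×35 + 15
35 = 2×15 + 5
15 = 3×5 + 0
gcd = 5 and 5 | 9040, so solutions exist. Divide through by 5: 1043x ≡ 1808 (mod 4414).
Now find 1043⁻¹ mod 4414:
4414 = 4×1043 + 242
1043 = 4×242 + 75
242 = 3×75 + 17
75 = 4×17 + 7
17 = 2×7 + 3
7 = 2×3 + 1
3 = 3×1 + 0
Back-substitute:
1 = 7 − 2·3
1 = −2·17 + 5·7
1 = 5·75 − 22·17
1 = −22·242 + 71·75
1 = 71·1043 − 306·242
1 = −306·4414 + 1295·1043
So 1043⁻¹ ≡ 1295 (mod 4414).
Then x ≡ 1295·1808 ≡ 1940 (mod 4414); the smallest non-negative solution is x = 1940.

1940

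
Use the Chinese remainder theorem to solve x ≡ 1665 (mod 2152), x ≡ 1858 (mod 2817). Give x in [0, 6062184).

Write x = 1665 + 2152·k. Then 2152·k ≡ 1858 − 1665 ≡ 193 (mod 2817).
Need 2152⁻¹ mod 2817. Extended Euclid on (2817, 2152):
2817 = 1×2152 + 665
2152 = 3×665 + 157
665 = 4×157 + 37
157 = 4×37 + 9
37 = 4×9 + 1
9 = 9×1 + 0
Back-substitute:
1 = 37 − 4·9
1 = −4·157 + 17·37
1 = 17·665 − 72·157
1 = −72·2152 + 233·665
1 = 233·2817 − 305·2152
2152⁻¹ ≡ 2512 (mod 2817), so k ≡ 2512·193 ≡ 292 (mod 2817).
x = 1665 + 2152·292 = 630049.

630049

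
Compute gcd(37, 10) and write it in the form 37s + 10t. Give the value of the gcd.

Repeated division:
37 = 3×10 + 7
10 = 1×7 + 3
7 = 2×3 + 1
3 = 3×1 + 0
gcd(37, 10) = 1.
Express as a combination:
1 = 7 − 2·3
1 = −2·10 + 3·7
1 = 3·37 − 11·10
So 1 = (3)·37 + (-11)·10.

1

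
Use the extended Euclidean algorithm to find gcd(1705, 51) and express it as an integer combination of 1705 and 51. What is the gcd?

Apply Euclid's algorithm to 1705 and 51:
1705 = 33*51 + 22
51 = 2*22 + 7
22 = 3*7 + 1
7 = 7*1 + 0
gcd(1705, 51) = 1.
Working backward:
1 = 22 − 3·7
1 = −3·51 + 7·22
1 = 7·1705 − 234·51
So 1 = (7)·1705 + (-234)·51.

1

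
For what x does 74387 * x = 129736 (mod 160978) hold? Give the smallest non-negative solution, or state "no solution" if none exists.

99172

First find gcd(74387, 160978):
160978 = 2×74387 + 12204
74387 = 6×12204 + 1163
12204 = 10×1163 + 574
1163 = 2×574 + 15
574 = 38×15 + 4
15 = 3×4 + 3
4 = 1×3 + 1
3 = 3×1 + 0
gcd = 1, so a unique solution mod 160978 exists.
Back-substitute for the Bézout coefficients:
1 = 4 − 3
1 = −15 + 4·4
1 = 4·574 − 153·15
1 = −153·1163 + 310·574
1 = 310·12204 − 3253·1163
1 = −3253·74387 + 19828·12204
1 = 19828·160978 − 42909·74387
So 74387·(-42909) ≡ 1 (mod 160978), giving 74387⁻¹ ≡ 118069.
x ≡ 74387⁻¹·129736 ≡ 118069·129736 ≡ 99172 (mod 160978).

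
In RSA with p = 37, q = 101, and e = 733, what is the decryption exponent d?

φ(n) = (p−1)(q−1) = 36·100 = 3600.
Need d with 733·d ≡ 1 (mod 3600). Apply the extended Euclidean algorithm:
3600 = 4*733 + 668
733 = 1*668 + 65
668 = 10*65 + 18
65 = 3*18 + 11
18 = 1*11 + 7
11 = 1*7 + 4
7 = 1*4 + 3
4 = 1*3 + 1
3 = 3*1 + 0
Back-substitute:
1 = 4 − 3
1 = −7 + 2·4
1 = 2·11 − 3·7
1 = −3·18 + 5·11
1 = 5·65 − 18·18
1 = −18·668 + 185·65
1 = 185·733 − 203·668
1 = −203·3600 + 997·733
So 733·997 ≡ 1 (mod 3600), hence d = 997.

997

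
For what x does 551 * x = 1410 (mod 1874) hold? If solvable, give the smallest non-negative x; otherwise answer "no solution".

1380

First find gcd(551, 1874):
1874 = 3×551 + 221
551 = 2×221 + 109
221 = 2×109 + 3
109 = 36×3 + 1
3 = 3×1 + 0
gcd = 1, so a unique solution mod 1874 exists.
Back-substitute for the Bézout coefficients:
1 = 109 − 36·3
1 = −36·221 + 73·109
1 = 73·551 − 182·221
1 = −182·1874 + 619·551
So 551·(619) ≡ 1 (mod 1874), giving 551⁻¹ ≡ 619.
x ≡ 551⁻¹·1410 ≡ 619·1410 ≡ 1380 (mod 1874).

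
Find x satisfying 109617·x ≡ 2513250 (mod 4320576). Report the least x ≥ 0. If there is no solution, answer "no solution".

1368834

First find gcd(109617, 4320576):
4320576 = 39×109617 + 45513
109617 = 2×45513 + 18591
45513 = 2×18591 + 8331
18591 = 2×8331 + 1929
8331 = 4×1929 + 615
1929 = 3×615 + 84
615 = 7×84 + 27
84 = 3×27 + 3
27 = 9×3 + 0
gcd = 3 and 3 | 2513250, so solutions exist. Divide through by 3: 36539x ≡ 837750 (mod 1440192).
Now find 36539⁻¹ mod 1440192:
1440192 = 39×36539 + 15171
36539 = 2×15171 + 6197
15171 = 2×6197 + 2777
6197 = 2×2777 + 643
2777 = 4×643 + 205
643 = 3×205 + 28
205 = 7×28 + 9
28 = 3×9 + 1
9 = 9×1 + 0
Back-substitute:
1 = 28 − 3·9
1 = −3·205 + 22·28
1 = 22·643 − 69·205
1 = −69·2777 + 298·643
1 = 298·6197 − 665·2777
1 = −665·15171 + 1628·6197
1 = 1628·36539 − 3921·15171
1 = −3921·1440192 + 154547·36539
So 36539⁻¹ ≡ 154547 (mod 1440192).
Then x ≡ 154547·837750 ≡ 1368834 (mod 1440192); the smallest non-negative solution is x = 1368834.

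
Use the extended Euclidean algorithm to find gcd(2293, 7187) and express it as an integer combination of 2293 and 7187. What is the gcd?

1

Repeated division:
7187 = 3×2293 + 308
2293 = 7×308 + 137
308 = 2×137 + 34
137 = 4×34 + 1
34 = 34×1 + 0
gcd(2293, 7187) = 1.
Working backward:
1 = 137 − 4·34
1 = −4·308 + 9·137
1 = 9·2293 − 67·308
1 = −67·7187 + 210·2293
So 1 = (-67)·7187 + (210)·2293.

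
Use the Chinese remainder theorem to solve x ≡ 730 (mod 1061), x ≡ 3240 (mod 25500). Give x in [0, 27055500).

Write x = 730 + 1061·k. Then 1061·k ≡ 3240 − 730 ≡ 2510 (mod 25500).
Need 1061⁻¹ mod 25500. Extended Euclid on (25500, 1061):
25500 = 24×1061 + 36
1061 = 29×36 + 17
36 = 2×17 + 2
17 = 8×2 + 1
2 = 2×1 + 0
Back-substitute:
1 = 17 − 8·2
1 = −8·36 + 17·17
1 = 17·1061 − 501·36
1 = −501·25500 + 12041·1061
1061⁻¹ ≡ 12041 (mod 25500), so k ≡ 12041·2510 ≡ 5410 (mod 25500).
x = 730 + 1061·5410 = 5740740.

5740740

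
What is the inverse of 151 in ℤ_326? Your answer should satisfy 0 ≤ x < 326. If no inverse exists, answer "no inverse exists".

95

Apply the Euclidean algorithm to 326 and 151:
326 = 2×151 + 24
151 = 6×24 + 7
24 = 3×7 + 3
7 = 2×3 + 1
3 = 3×1 + 0
gcd = 1, so the inverse exists. Back-substitute:
1 = 7 − 2·3
1 = −2·24 + 7·7
1 = 7·151 − 44·24
1 = −44·326 + 95·151
So 151·95 ≡ 1 (mod 326).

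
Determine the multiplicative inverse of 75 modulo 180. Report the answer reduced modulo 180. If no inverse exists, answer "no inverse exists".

Euclidean algorithm on 180, 75:
180 = 2·75 + 30
75 = 2·30 + 15
30 = 2·15 + 0
gcd(75, 180) = 15 ≠ 1, so 75 has no multiplicative inverse modulo 180.

no inverse exists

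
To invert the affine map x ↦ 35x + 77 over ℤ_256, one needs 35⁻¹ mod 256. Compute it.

Extended Euclidean algorithm:
256 = 7*35 + 11
35 = 3*11 + 2
11 = 5*2 + 1
2 = 2*1 + 0
gcd = 1, so the inverse exists. Back-substitute:
1 = 11 − 5·2
1 = −5·35 + 16·11
1 = 16·256 − 117·35
So 35·(-117) ≡ 1 (mod 256), and -117 ≡ 139 (mod 256).

139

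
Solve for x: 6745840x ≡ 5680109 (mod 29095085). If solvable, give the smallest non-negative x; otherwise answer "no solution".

no solution

gcd(6745840, 29095085):
29095085 = 4*6745840 + 2111725
6745840 = 3*2111725 + 410665
2111725 = 5*410665 + 58400
410665 = 7*58400 + 1865
58400 = 31*1865 + 585
1865 = 3*585 + 110
585 = 5*110 + 35
110 = 3*35 + 5
35 = 7*5 + 0
gcd = 5, but 5 ∤ 5680109, so the congruence has no solution.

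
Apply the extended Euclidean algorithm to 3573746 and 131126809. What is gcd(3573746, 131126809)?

11

Repeated division:
131126809 = 36×3573746 + 2471953
3573746 = 1×2471953 + 1101793
2471953 = 2×1101793 + 268367
1101793 = 4×268367 + 28325
268367 = 9×28325 + 13442
28325 = 2×13442 + 1441
13442 = 9×1441 + 473
1441 = 3×473 + 22
473 = 21×22 + 11
22 = 2×11 + 0
gcd(3573746, 131126809) = 11.
Back-substituting:
11 = 473 − 21·22
11 = −21·1441 + 64·473
11 = 64·13442 − 597·1441
11 = −597·28325 + 1258·13442
11 = 1258·268367 − 11919·28325
11 = −11919·1101793 + 48934·268367
11 = 48934·2471953 − 109787·1101793
11 = −109787·3573746 + 158721·2471953
11 = 158721·131126809 − 5823743·3573746
So 11 = (158721)·131126809 + (-5823743)·3573746.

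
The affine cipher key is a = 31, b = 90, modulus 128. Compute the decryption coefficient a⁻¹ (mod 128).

Extended Euclidean algorithm:
128 = 4×31 + 4
31 = 7×4 + 3
4 = 1×3 + 1
3 = 3×1 + 0
The gcd is 1. Working backward:
1 = 4 − 3
1 = −31 + 8·4
1 = 8·128 − 33·31
So 31·(-33) ≡ 1 (mod 128), and -33 ≡ 95 (mod 128).

95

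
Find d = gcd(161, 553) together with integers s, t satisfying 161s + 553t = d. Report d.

Apply Euclid's algorithm to 553 and 161:
553 = 3*161 + 70
161 = 2*70 + 21
70 = 3*21 + 7
21 = 3*7 + 0
gcd(161, 553) = 7.
Working backward:
7 = 70 − 3·21
7 = −3·161 + 7·70
7 = 7·553 − 24·161
So 7 = (7)·553 + (-24)·161.

7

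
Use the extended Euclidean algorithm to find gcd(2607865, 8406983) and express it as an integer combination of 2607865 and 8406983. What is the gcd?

13

Apply Euclid's algorithm to 8406983 and 2607865:
8406983 = 3·2607865 + 583388
2607865 = 4·583388 + 274313
583388 = 2·274313 + 34762
274313 = 7·34762 + 30979
34762 = 1·30979 + 3783
30979 = 8·3783 + 715
3783 = 5·715 + 208
715 = 3·208 + 91
208 = 2·91 + 26
91 = 3·26 + 13
26 = 2·13 + 0
gcd(2607865, 8406983) = 13.
Back-substituting:
13 = 91 − 3·26
13 = −3·208 + 7·91
13 = 7·715 − 24·208
13 = −24·3783 + 127·715
13 = 127·30979 − 1040·3783
13 = −1040·34762 + 1167·30979
13 = 1167·274313 − 9209·34762
13 = −9209·583388 + 19585·274313
13 = 19585·2607865 − 87549·583388
13 = −87549·8406983 + 282232·2607865
So 13 = (-87549)·8406983 + (282232)·2607865.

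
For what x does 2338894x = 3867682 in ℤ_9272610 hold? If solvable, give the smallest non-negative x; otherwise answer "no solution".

1881733

First find gcd(2338894, 9272610):
9272610 = 3×2338894 + 2255928
2338894 = 1×2255928 + 82966
2255928 = 27×82966 + 15846
82966 = 5×15846 + 3736
15846 = 4×3736 + 902
3736 = 4×902 + 128
902 = 7×128 + 6
128 = 21×6 + 2
6 = 3×2 + 0
gcd = 2 and 2 | 3867682, so solutions exist. Divide through by 2: 1169447x ≡ 1933841 (mod 4636305).
Now find 1169447⁻¹ mod 4636305:
4636305 = 3×1169447 + 1127964
1169447 = 1×1127964 + 41483
1127964 = 27×41483 + 7923
41483 = 5×7923 + 1868
7923 = 4×1868 + 451
1868 = 4×451 + 64
451 = 7×64 + 3
64 = 21×3 + 1
3 = 3×1 + 0
Back-substitute:
1 = 64 − 21·3
1 = −21·451 + 148·64
1 = 148·1868 − 613·451
1 = −613·7923 + 2600·1868
1 = 2600·41483 − 13613·7923
1 = −13613·1127964 + 370151·41483
1 = 370151·1169447 − 383764·1127964
1 = −383764·4636305 + 1521443·1169447
So 1169447⁻¹ ≡ 1521443 (mod 4636305).
Then x ≡ 1521443·1933841 ≡ 1881733 (mod 4636305); the smallest non-negative solution is x = 1881733.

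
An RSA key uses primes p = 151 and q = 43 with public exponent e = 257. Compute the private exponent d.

5393

φ(n) = (p−1)(q−1) = 150·42 = 6300.
Need d with 257·d ≡ 1 (mod 6300). Apply the extended Euclidean algorithm:
6300 = 24*257 + 132
257 = 1*132 + 125
132 = 1*125 + 7
125 = 17*7 + 6
7 = 1*6 + 1
6 = 6*1 + 0
Back-substitute:
1 = 7 − 6
1 = −125 + 18·7
1 = 18·132 − 19·125
1 = −19·257 + 37·132
1 = 37·6300 − 907·257
So 257·(-907) ≡ 1 (mod 6300), hence d ≡ -907 ≡ 5393 (mod 6300).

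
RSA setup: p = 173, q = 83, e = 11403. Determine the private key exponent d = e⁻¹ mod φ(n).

φ(n) = (p−1)(q−1) = 172·82 = 14104.
Need d with 11403·d ≡ 1 (mod 14104). Apply the extended Euclidean algorithm:
14104 = 1×11403 + 2701
11403 = 4×2701 + 599
2701 = 4×599 + 305
599 = 1×305 + 294
305 = 1×294 + 11
294 = 26×11 + 8
11 = 1×8 + 3
8 = 2×3 + 2
3 = 1×2 + 1
2 = 2×1 + 0
Back-substitute:
1 = 3 − 2
1 = −8 + 3·3
1 = 3·11 − 4·8
1 = −4·294 + 107·11
1 = 107·305 − 111·294
1 = −111·599 + 218·305
1 = 218·2701 − 983·599
1 = −983·11403 + 4150·2701
1 = 4150·14104 − 5133·11403
So 11403·(-5133) ≡ 1 (mod 14104), hence d ≡ -5133 ≡ 8971 (mod 14104).

8971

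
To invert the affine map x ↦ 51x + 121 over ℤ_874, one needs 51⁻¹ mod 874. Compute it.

497

Extended Euclidean algorithm:
874 = 17*51 + 7
51 = 7*7 + 2
7 = 3*2 + 1
2 = 2*1 + 0
Since gcd(51, 874) = 1, back-substitute to write 1 as a combination:
1 = 7 − 3·2
1 = −3·51 + 22·7
1 = 22·874 − 377·51
So 51·(-377) ≡ 1 (mod 874), and -377 ≡ 497 (mod 874).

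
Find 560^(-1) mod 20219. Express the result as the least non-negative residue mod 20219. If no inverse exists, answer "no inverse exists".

Extended Euclidean algorithm:
20219 = 36·560 + 59
560 = 9·59 + 29
59 = 2·29 + 1
29 = 29·1 + 0
The gcd is 1. Working backward:
1 = 59 − 2·29
1 = −2·560 + 19·59
1 = 19·20219 − 686·560
Thus 560·(-686) ≡ 1 (mod 20219); reducing, -686 mod 20219 = 19533.

19533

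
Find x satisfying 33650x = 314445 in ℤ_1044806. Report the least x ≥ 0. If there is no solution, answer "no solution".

gcd(33650, 1044806):
1044806 = 31×33650 + 1656
33650 = 20×1656 + 530
1656 = 3×530 + 66
530 = 8×66 + 2
66 = 33×2 + 0
gcd = 2, but 2 ∤ 314445, so the congruence has no solution.

no solution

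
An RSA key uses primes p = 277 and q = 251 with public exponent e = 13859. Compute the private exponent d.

φ(n) = (p−1)(q−1) = 276·250 = 69000.
Need d with 13859·d ≡ 1 (mod 69000). Apply the extended Euclidean algorithm:
69000 = 4*13859 + 13564
13859 = 1*13564 + 295
13564 = 45*295 + 289
295 = 1*289 + 6
289 = 48*6 + 1
6 = 6*1 + 0
Back-substitute:
1 = 289 − 48·6
1 = −48·295 + 49·289
1 = 49·13564 − 2253·295
1 = −2253·13859 + 2302·13564
1 = 2302·69000 − 11461·13859
So 13859·(-11461) ≡ 1 (mod 69000), hence d ≡ -11461 ≡ 57539 (mod 69000).

57539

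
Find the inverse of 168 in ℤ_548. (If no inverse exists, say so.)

Compute gcd(168, 548):
548 = 3×168 + 44
168 = 3×44 + 36
44 = 1×36 + 8
36 = 4×8 + 4
8 = 2×4 + 0
Since gcd = 4 > 1, 168 is not a unit mod 548.

no inverse exists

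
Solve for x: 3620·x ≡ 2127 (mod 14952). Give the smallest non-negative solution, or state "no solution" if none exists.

no solution

gcd(3620, 14952):
14952 = 4·3620 + 472
3620 = 7·472 + 316
472 = 1·316 + 156
316 = 2·156 + 4
156 = 39·4 + 0
gcd = 4, but 4 ∤ 2127, so the congruence has no solution.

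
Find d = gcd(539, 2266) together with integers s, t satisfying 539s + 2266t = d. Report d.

Apply Euclid's algorithm to 2266 and 539:
2266 = 4×539 + 110
539 = 4×110 + 99
110 = 1×99 + 11
99 = 9×11 + 0
gcd(539, 2266) = 11.
Express as a combination:
11 = 110 − 99
11 = −539 + 5·110
11 = 5·2266 − 21·539
So 11 = (5)·2266 + (-21)·539.

11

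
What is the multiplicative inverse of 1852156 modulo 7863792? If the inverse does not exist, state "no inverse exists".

no inverse exists

Euclidean algorithm on 7863792, 1852156:
7863792 = 4×1852156 + 455168
1852156 = 4×455168 + 31484
455168 = 14×31484 + 14392
31484 = 2×14392 + 2700
14392 = 5×2700 + 892
2700 = 3×892 + 24
892 = 37×24 + 4
24 = 6×4 + 0
The gcd is 4, not 1, hence no inverse exists.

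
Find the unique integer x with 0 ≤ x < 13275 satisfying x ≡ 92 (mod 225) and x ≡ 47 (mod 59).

Write x = 92 + 225·k. Then 225·k ≡ 47 − 92 ≡ 14 (mod 59).
Need 225⁻¹ mod 59. Extended Euclid on (59, 48):
59 = 1×48 + 11
48 = 4×11 + 4
11 = 2×4 + 3
4 = 1×3 + 1
3 = 3×1 + 0
Back-substitute:
1 = 4 − 3
1 = −11 + 3·4
1 = 3·48 − 13·11
1 = −13·59 + 16·48
225⁻¹ ≡ 16 (mod 59), so k ≡ 16·14 ≡ 47 (mod 59).
x = 92 + 225·47 = 10667.

10667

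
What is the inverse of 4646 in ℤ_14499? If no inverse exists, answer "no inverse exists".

Apply the Euclidean algorithm to 14499 and 4646:
14499 = 3×4646 + 561
4646 = 8×561 + 158
561 = 3×158 + 87
158 = 1×87 + 71
87 = 1×71 + 16
71 = 4×16 + 7
16 = 2×7 + 2
7 = 3×2 + 1
2 = 2×1 + 0
The gcd is 1. Working backward:
1 = 7 − 3·2
1 = −3·16 + 7·7
1 = 7·71 − 31·16
1 = −31·87 + 38·71
1 = 38·158 − 69·87
1 = −69·561 + 245·158
1 = 245·4646 − 2029·561
1 = −2029·14499 + 6332·4646
So 4646·6332 ≡ 1 (mod 14499).

6332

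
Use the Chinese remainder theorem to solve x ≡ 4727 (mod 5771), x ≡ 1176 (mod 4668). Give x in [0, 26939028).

Write x = 4727 + 5771·k. Then 5771·k ≡ 1176 − 4727 ≡ 1117 (mod 4668).
Need 5771⁻¹ mod 4668. Extended Euclid on (4668, 1103):
4668 = 4*1103 + 256
1103 = 4*256 + 79
256 = 3*79 + 19
79 = 4*19 + 3
19 = 6*3 + 1
3 = 3*1 + 0
Back-substitute:
1 = 19 − 6·3
1 = −6·79 + 25·19
1 = 25·256 − 81·79
1 = −81·1103 + 349·256
1 = 349·4668 − 1477·1103
5771⁻¹ ≡ 3191 (mod 4668), so k ≡ 3191·1117 ≡ 2663 (mod 4668).
x = 4727 + 5771·2663 = 15372900.

15372900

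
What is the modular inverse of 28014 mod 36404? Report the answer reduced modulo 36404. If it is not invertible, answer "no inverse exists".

Euclidean algorithm on 36404, 28014:
36404 = 1×28014 + 8390
28014 = 3×8390 + 2844
8390 = 2×2844 + 2702
2844 = 1×2702 + 142
2702 = 19×142 + 4
142 = 35×4 + 2
4 = 2×2 + 0
Since gcd = 2 > 1, 28014 is not a unit mod 36404.

no inverse exists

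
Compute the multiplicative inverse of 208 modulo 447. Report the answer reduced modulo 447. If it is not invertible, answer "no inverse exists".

346

Apply the Euclidean algorithm to 447 and 208:
447 = 2*208 + 31
208 = 6*31 + 22
31 = 1*22 + 9
22 = 2*9 + 4
9 = 2*4 + 1
4 = 4*1 + 0
The gcd is 1. Working backward:
1 = 9 − 2·4
1 = −2·22 + 5·9
1 = 5·31 − 7·22
1 = −7·208 + 47·31
1 = 47·447 − 101·208
Hence 208⁻¹ ≡ -101 ≡ 346 (mod 447).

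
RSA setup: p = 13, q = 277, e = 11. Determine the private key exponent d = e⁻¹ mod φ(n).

φ(n) = (p−1)(q−1) = 12·276 = 3312.
Need d with 11·d ≡ 1 (mod 3312). Apply the extended Euclidean algorithm:
3312 = 301*11 + 1
11 = 11*1 + 0
Back-substitute:
1 = 3312 − 301·11
So 11·(-301) ≡ 1 (mod 3312), hence d ≡ -301 ≡ 3011 (mod 3312).

3011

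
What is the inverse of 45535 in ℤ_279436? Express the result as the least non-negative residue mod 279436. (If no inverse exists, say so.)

gcd(279436, 45535) by repeated division:
279436 = 6*45535 + 6226
45535 = 7*6226 + 1953
6226 = 3*1953 + 367
1953 = 5*367 + 118
367 = 3*118 + 13
118 = 9*13 + 1
13 = 13*1 + 0
Since gcd(45535, 279436) = 1, back-substitute to write 1 as a combination:
1 = 118 − 9·13
1 = −9·367 + 28·118
1 = 28·1953 − 149·367
1 = −149·6226 + 475·1953
1 = 475·45535 − 3474·6226
1 = −3474·279436 + 21319·45535
So 45535·21319 ≡ 1 (mod 279436).

21319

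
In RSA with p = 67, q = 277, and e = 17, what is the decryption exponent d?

16073

φ(n) = (p−1)(q−1) = 66·276 = 18216.
Need d with 17·d ≡ 1 (mod 18216). Apply the extended Euclidean algorithm:
18216 = 1071*17 + 9
17 = 1*9 + 8
9 = 1*8 + 1
8 = 8*1 + 0
Back-substitute:
1 = 9 − 8
1 = −17 + 2·9
1 = 2·18216 − 2143·17
So 17·(-2143) ≡ 1 (mod 18216), hence d ≡ -2143 ≡ 16073 (mod 18216).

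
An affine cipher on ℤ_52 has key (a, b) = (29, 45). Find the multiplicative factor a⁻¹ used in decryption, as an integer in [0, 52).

Extended Euclidean algorithm:
52 = 1·29 + 23
29 = 1·23 + 6
23 = 3·6 + 5
6 = 1·5 + 1
5 = 5·1 + 0
gcd = 1, so the inverse exists. Back-substitute:
1 = 6 − 5
1 = −23 + 4·6
1 = 4·29 − 5·23
1 = −5·52 + 9·29
So 29·9 ≡ 1 (mod 52).

9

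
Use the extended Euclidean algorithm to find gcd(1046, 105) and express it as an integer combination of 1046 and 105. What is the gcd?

1

Euclidean algorithm:
1046 = 9*105 + 101
105 = 1*101 + 4
101 = 25*4 + 1
4 = 4*1 + 0
gcd(1046, 105) = 1.
Back-substituting:
1 = 101 − 25·4
1 = −25·105 + 26·101
1 = 26·1046 − 259·105
So 1 = (26)·1046 + (-259)·105.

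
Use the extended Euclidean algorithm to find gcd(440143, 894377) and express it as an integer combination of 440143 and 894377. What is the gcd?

11

Repeated division:
894377 = 2*440143 + 14091
440143 = 31*14091 + 3322
14091 = 4*3322 + 803
3322 = 4*803 + 110
803 = 7*110 + 33
110 = 3*33 + 11
33 = 3*11 + 0
gcd(440143, 894377) = 11.
Back-substituting:
11 = 110 − 3·33
11 = −3·803 + 22·110
11 = 22·3322 − 91·803
11 = −91·14091 + 386·3322
11 = 386·440143 − 12057·14091
11 = −12057·894377 + 24500·440143
So 11 = (-12057)·894377 + (24500)·440143.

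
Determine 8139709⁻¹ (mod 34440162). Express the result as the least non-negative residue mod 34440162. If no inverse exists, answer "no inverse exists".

4181329

Apply the Euclidean algorithm to 34440162 and 8139709:
34440162 = 4·8139709 + 1881326
8139709 = 4·1881326 + 614405
1881326 = 3·614405 + 38111
614405 = 16·38111 + 4629
38111 = 8·4629 + 1079
4629 = 4·1079 + 313
1079 = 3·313 + 140
313 = 2·140 + 33
140 = 4·33 + 8
33 = 4·8 + 1
8 = 8·1 + 0
The gcd is 1. Working backward:
1 = 33 − 4·8
1 = −4·140 + 17·33
1 = 17·313 − 38·140
1 = −38·1079 + 131·313
1 = 131·4629 − 562·1079
1 = −562·38111 + 4627·4629
1 = 4627·614405 − 74594·38111
1 = −74594·1881326 + 228409·614405
1 = 228409·8139709 − 988230·1881326
1 = −988230·34440162 + 4181329·8139709
So 8139709·4181329 ≡ 1 (mod 34440162).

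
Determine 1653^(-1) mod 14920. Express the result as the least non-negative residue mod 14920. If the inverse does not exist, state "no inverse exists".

11797

Run Euclid on (14920, 1653):
14920 = 9×1653 + 43
1653 = 38×43 + 19
43 = 2×19 + 5
19 = 3×5 + 4
5 = 1×4 + 1
4 = 4×1 + 0
gcd = 1, so the inverse exists. Back-substitute:
1 = 5 − 4
1 = −19 + 4·5
1 = 4·43 − 9·19
1 = −9·1653 + 346·43
1 = 346·14920 − 3123·1653
Thus 1653·(-3123) ≡ 1 (mod 14920); reducing, -3123 mod 14920 = 11797.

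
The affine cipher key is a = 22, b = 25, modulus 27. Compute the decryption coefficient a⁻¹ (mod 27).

gcd(27, 22) by repeated division:
27 = 1×22 + 5
22 = 4×5 + 2
5 = 2×2 + 1
2 = 2×1 + 0
The gcd is 1. Working backward:
1 = 5 − 2·2
1 = −2·22 + 9·5
1 = 9·27 − 11·22
Thus 22·(-11) ≡ 1 (mod 27); reducing, -11 mod 27 = 16.

16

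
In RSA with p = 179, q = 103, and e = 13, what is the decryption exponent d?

φ(n) = (p−1)(q−1) = 178·102 = 18156.
Need d with 13·d ≡ 1 (mod 18156). Apply the extended Euclidean algorithm:
18156 = 1396*13 + 8
13 = 1*8 + 5
8 = 1*5 + 3
5 = 1*3 + 2
3 = 1*2 + 1
2 = 2*1 + 0
Back-substitute:
1 = 3 − 2
1 = −5 + 2·3
1 = 2·8 − 3·5
1 = −3·13 + 5·8
1 = 5·18156 − 6983·13
So 13·(-6983) ≡ 1 (mod 18156), hence d ≡ -6983 ≡ 11173 (mod 18156).

11173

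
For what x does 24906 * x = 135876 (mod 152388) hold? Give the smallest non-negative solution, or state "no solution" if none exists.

First find gcd(24906, 152388):
152388 = 6*24906 + 2952
24906 = 8*2952 + 1290
2952 = 2*1290 + 372
1290 = 3*372 + 174
372 = 2*174 + 24
174 = 7*24 + 6
24 = 4*6 + 0
gcd = 6 and 6 | 135876, so solutions exist. Divide through by 6: 4151x ≡ 22646 (mod 25398).
Now find 4151⁻¹ mod 25398:
25398 = 6·4151 + 492
4151 = 8·492 + 215
492 = 2·215 + 62
215 = 3·62 + 29
62 = 2·29 + 4
29 = 7·4 + 1
4 = 4·1 + 0
Back-substitute:
1 = 29 − 7·4
1 = −7·62 + 15·29
1 = 15·215 − 52·62
1 = −52·492 + 119·215
1 = 119·4151 − 1004·492
1 = −1004·25398 + 6143·4151
So 4151⁻¹ ≡ 6143 (mod 25398).
Then x ≡ 6143·22646 ≡ 9532 (mod 25398); the smallest non-negative solution is x = 9532.

9532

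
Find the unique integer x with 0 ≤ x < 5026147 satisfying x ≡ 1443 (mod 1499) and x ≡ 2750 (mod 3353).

669997

Write x = 1443 + 1499·k. Then 1499·k ≡ 2750 − 1443 ≡ 1307 (mod 3353).
Need 1499⁻¹ mod 3353. Extended Euclid on (3353, 1499):
3353 = 2*1499 + 355
1499 = 4*355 + 79
355 = 4*79 + 39
79 = 2*39 + 1
39 = 39*1 + 0
Back-substitute:
1 = 79 − 2·39
1 = −2·355 + 9·79
1 = 9·1499 − 38·355
1 = −38·3353 + 85·1499
1499⁻¹ ≡ 85 (mod 3353), so k ≡ 85·1307 ≡ 446 (mod 3353).
x = 1443 + 1499·446 = 669997.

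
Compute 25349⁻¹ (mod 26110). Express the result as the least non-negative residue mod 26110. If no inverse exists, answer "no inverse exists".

Extended Euclidean algorithm:
26110 = 1·25349 + 761
25349 = 33·761 + 236
761 = 3·236 + 53
236 = 4·53 + 24
53 = 2·24 + 5
24 = 4·5 + 4
5 = 1·4 + 1
4 = 4·1 + 0
gcd = 1, so the inverse exists. Back-substitute:
1 = 5 − 4
1 = −24 + 5·5
1 = 5·53 − 11·24
1 = −11·236 + 49·53
1 = 49·761 − 158·236
1 = −158·25349 + 5263·761
1 = 5263·26110 − 5421·25349
Hence 25349⁻¹ ≡ -5421 ≡ 20689 (mod 26110).

20689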